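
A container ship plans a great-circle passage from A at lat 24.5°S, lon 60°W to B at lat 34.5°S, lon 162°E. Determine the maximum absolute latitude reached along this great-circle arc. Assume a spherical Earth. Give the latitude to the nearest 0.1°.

≈ 58.0°S

The great circle lies in the plane with unit normal n̂ = (p₁ × p₂)/|p₁ × p₂|.
Here n̂_z ≈ -0.530; the vertex latitude is φ_max = arccos|n̂_z| ≈ 58.0°.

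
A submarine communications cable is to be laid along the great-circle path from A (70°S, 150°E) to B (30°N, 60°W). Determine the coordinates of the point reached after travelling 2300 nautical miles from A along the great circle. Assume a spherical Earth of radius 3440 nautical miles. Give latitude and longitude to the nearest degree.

Convert each endpoint to a unit vector on the sphere (x = cos φ cos λ, y = cos φ sin λ, z = sin φ).
The central angle between the endpoints is δ = arccos(p₁·p₂) ≈ 2.384 rad (136.6°). The total great-circle distance is δ·R ≈ 2.384 × 3440 ≈ 8200 nmi, so the target fraction is f = 2300/8200 ≈ 0.280.
Interpolate at f ≈ 0.280 with slerp weights a = sin((1−f)δ)/sin δ ≈ 1.440, b = sin(fδ)/sin δ ≈ 0.902.
p = a·p₁ + b·p₂ ≈ (-0.036, -0.430, -0.902); φ = arcsin(p_z) ≈ -64.42°, λ = atan2(p_y, p_x) ≈ -94.77°.

≈ (64°S, 95°W)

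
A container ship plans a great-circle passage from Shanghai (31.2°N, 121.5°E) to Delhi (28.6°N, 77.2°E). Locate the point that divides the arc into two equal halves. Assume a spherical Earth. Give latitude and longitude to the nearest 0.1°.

Write both endpoints as unit vectors p₁, p₂ with components (cos φ cos λ, cos φ sin λ, sin φ).
The central angle between the endpoints is δ = arccos(p₁·p₂) ≈ 0.667 rad (38.2°).
Interpolate at f = 1/2 with slerp weights a = sin((1−f)δ)/sin δ ≈ 0.529, b = sin(fδ)/sin δ ≈ 0.529.
p = a·p₁ + b·p₂ ≈ (-0.134, 0.839, 0.527); φ = arcsin(p_z) ≈ 31.83°, λ = atan2(p_y, p_x) ≈ 99.05°.

≈ 31.8°N, 99.0°E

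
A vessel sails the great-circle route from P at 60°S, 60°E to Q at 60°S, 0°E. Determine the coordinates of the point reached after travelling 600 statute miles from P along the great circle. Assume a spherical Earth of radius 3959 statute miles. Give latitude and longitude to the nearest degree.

Convert each endpoint to a unit vector on the sphere (x = cos φ cos λ, y = cos φ sin λ, z = sin φ).
The central angle between the endpoints is δ = arccos(p₁·p₂) ≈ 0.505 rad (29.0°). The total great-circle distance is δ·R ≈ 0.505 × 3959 ≈ 2001 mi, so the target fraction is f = 600/2001 ≈ 0.300.
Interpolate at f ≈ 0.300 with slerp weights a = sin((1−f)δ)/sin δ ≈ 0.716, b = sin(fδ)/sin δ ≈ 0.312.
p = a·p₁ + b·p₂ ≈ (0.335, 0.310, -0.890); φ = arcsin(p_z) ≈ -62.86°, λ = atan2(p_y, p_x) ≈ 42.78°.

≈ 63°S, 43°E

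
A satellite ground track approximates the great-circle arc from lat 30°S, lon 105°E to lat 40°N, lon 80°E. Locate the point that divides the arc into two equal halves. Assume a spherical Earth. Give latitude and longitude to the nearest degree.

Convert each endpoint to a unit vector on the sphere (x = cos φ cos λ, y = cos φ sin λ, z = sin φ).
The central angle between the endpoints is δ = arccos(p₁·p₂) ≈ 1.287 rad (73.7°).
Interpolate at f = 1/2 with slerp weights a = sin((1−f)δ)/sin δ ≈ 0.625, b = sin(fδ)/sin δ ≈ 0.625.
p = a·p₁ + b·p₂ ≈ (-0.057, 0.994, 0.089); φ = arcsin(p_z) ≈ 5.12°, λ = atan2(p_y, p_x) ≈ 93.28°.

≈ lat 5°N, lon 93°E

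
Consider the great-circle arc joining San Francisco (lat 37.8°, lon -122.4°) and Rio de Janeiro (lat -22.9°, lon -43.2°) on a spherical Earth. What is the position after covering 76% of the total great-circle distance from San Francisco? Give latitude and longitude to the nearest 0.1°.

≈ lat -7.6°, lon -61.1°

From cos δ = sin φ₁ sin φ₂ + cos φ₁ cos φ₂ cos Δλ, the central angle is δ ≈ 1.673 rad (95.9°).
Interpolate at f = 0.76 with slerp weights a = sin((1−f)δ)/sin δ ≈ 0.393, b = sin(fδ)/sin δ ≈ 0.961.
p = a·p₁ + b·p₂ ≈ (0.479, -0.868, -0.133); φ = arcsin(p_z) ≈ -7.64°, λ = atan2(p_y, p_x) ≈ -61.12°.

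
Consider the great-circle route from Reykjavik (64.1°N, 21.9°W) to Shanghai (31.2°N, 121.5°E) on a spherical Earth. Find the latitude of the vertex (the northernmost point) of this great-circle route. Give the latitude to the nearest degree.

≈ 77°N

The great circle lies in the plane with unit normal n̂ = (p₁ × p₂)/|p₁ × p₂|.
Here n̂_z ≈ +0.226; the vertex latitude is φ_max = arccos|n̂_z| ≈ 76.9°.
Check via Clairaut: cos φ_max = |cos φ₁| · sin C = cos(64.1°)·sin(31.1°) ≈ 0.226, again giving ≈ 76.9°.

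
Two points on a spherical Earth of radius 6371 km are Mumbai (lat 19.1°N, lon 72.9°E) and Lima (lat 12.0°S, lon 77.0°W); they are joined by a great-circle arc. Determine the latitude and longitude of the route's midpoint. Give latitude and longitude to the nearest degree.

≈ lat 13°N, lon 6°W

The haversine formula gives a central angle δ ≈ 2.621 rad (150.2°) between the endpoints.
Interpolate at f = 1/2 with slerp weights a = sin((1−f)δ)/sin δ ≈ 1.944, b = sin(fδ)/sin δ ≈ 1.944.
p = a·p₁ + b·p₂ ≈ (0.968, -0.097, 0.232); φ = arcsin(p_z) ≈ 13.41°, λ = atan2(p_y, p_x) ≈ -5.72°.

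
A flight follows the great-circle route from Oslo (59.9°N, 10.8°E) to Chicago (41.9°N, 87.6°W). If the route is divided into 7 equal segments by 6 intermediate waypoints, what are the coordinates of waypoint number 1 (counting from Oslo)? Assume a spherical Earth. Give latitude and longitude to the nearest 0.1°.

Write both endpoints as unit vectors p₁, p₂ with components (cos φ cos λ, cos φ sin λ, sin φ).
The central angle between the endpoints is δ = arccos(p₁·p₂) ≈ 1.020 rad (58.4°).
Interpolate at f = 1/7 with slerp weights a = sin((1−f)δ)/sin δ ≈ 0.900, b = sin(fδ)/sin δ ≈ 0.170.
p = a·p₁ + b·p₂ ≈ (0.449, -0.042, 0.893); φ = arcsin(p_z) ≈ 63.21°, λ = atan2(p_y, p_x) ≈ -5.36°.

≈ 63.2°N, 5.4°W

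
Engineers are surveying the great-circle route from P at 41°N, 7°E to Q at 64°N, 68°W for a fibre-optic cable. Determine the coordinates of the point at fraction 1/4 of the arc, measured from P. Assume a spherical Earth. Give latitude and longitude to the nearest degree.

Convert each endpoint to a unit vector on the sphere (x = cos φ cos λ, y = cos φ sin λ, z = sin φ).
The central angle between the endpoints is δ = arccos(p₁·p₂) ≈ 0.829 rad (47.5°).
Interpolate at f = 1/4 with slerp weights a = sin((1−f)δ)/sin δ ≈ 0.790, b = sin(fδ)/sin δ ≈ 0.279.
p = a·p₁ + b·p₂ ≈ (0.638, -0.041, 0.769); φ = arcsin(p_z) ≈ 50.28°, λ = atan2(p_y, p_x) ≈ -3.66°.

≈ 50°N, 4°W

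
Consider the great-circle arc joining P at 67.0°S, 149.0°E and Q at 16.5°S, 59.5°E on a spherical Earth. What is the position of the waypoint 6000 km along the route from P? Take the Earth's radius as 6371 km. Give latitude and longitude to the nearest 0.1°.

≈ 35.1°S, 69.6°E

Write both endpoints as unit vectors p₁, p₂ with components (cos φ cos λ, cos φ sin λ, sin φ).
The central angle between the endpoints is δ = arccos(p₁·p₂) ≈ 1.303 rad (74.7°). The total great-circle distance is δ·R ≈ 1.303 × 6371 ≈ 8301 km, so the target fraction is f = 6000/8301 ≈ 0.723.
Interpolate at f ≈ 0.723 with slerp weights a = sin((1−f)δ)/sin δ ≈ 0.366, b = sin(fδ)/sin δ ≈ 0.839.
p = a·p₁ + b·p₂ ≈ (0.285, 0.766, -0.575); φ = arcsin(p_z) ≈ -35.13°, λ = atan2(p_y, p_x) ≈ 69.58°.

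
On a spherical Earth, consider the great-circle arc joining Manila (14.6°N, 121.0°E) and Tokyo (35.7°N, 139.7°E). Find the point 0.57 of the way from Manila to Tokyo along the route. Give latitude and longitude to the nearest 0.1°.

≈ 26.9°N, 130.8°E

Write both endpoints as unit vectors p₁, p₂ with components (cos φ cos λ, cos φ sin λ, sin φ).
The central angle between the endpoints is δ = arccos(p₁·p₂) ≈ 0.470 rad (26.9°).
Interpolate at f = 0.57 with slerp weights a = sin((1−f)δ)/sin δ ≈ 0.443, b = sin(fδ)/sin δ ≈ 0.585.
p = a·p₁ + b·p₂ ≈ (-0.583, 0.675, 0.453); φ = arcsin(p_z) ≈ 26.92°, λ = atan2(p_y, p_x) ≈ 130.83°.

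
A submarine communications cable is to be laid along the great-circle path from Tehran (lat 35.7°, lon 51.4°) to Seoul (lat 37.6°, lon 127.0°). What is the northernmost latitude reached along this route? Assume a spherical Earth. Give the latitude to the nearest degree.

≈ 43°

The great circle lies in the plane with unit normal n̂ = (p₁ × p₂)/|p₁ × p₂|.
Here n̂_z ≈ +0.728; the vertex latitude is φ_max = arccos|n̂_z| ≈ 43.3°.
Check via Clairaut: cos φ_max = |cos φ₁| · sin C = cos(35.7°)·sin(63.6°) ≈ 0.728, again giving ≈ 43.3°.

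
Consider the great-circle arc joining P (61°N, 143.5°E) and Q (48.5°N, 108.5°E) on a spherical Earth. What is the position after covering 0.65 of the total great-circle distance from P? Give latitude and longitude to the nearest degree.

≈ (54°N, 118°E)

Convert each endpoint to a unit vector on the sphere (x = cos φ cos λ, y = cos φ sin λ, z = sin φ).
The central angle between the endpoints is δ = arccos(p₁·p₂) ≈ 0.407 rad (23.3°).
Interpolate at f = 0.65 with slerp weights a = sin((1−f)δ)/sin δ ≈ 0.359, b = sin(fδ)/sin δ ≈ 0.661.
p = a·p₁ + b·p₂ ≈ (-0.279, 0.518, 0.808); φ = arcsin(p_z) ≈ 53.94°, λ = atan2(p_y, p_x) ≈ 118.25°.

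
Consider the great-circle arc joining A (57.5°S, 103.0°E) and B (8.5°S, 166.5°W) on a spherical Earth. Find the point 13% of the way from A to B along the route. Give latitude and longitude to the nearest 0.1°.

≈ (56.8°S, 123.0°E)

Convert each endpoint to a unit vector on the sphere (x = cos φ cos λ, y = cos φ sin λ, z = sin φ).
The central angle between the endpoints is δ = arccos(p₁·p₂) ≈ 1.450 rad (83.1°).
Interpolate at f = 0.13 with slerp weights a = sin((1−f)δ)/sin δ ≈ 0.960, b = sin(fδ)/sin δ ≈ 0.189.
p = a·p₁ + b·p₂ ≈ (-0.298, 0.459, -0.837); φ = arcsin(p_z) ≈ -56.85°, λ = atan2(p_y, p_x) ≈ 122.97°.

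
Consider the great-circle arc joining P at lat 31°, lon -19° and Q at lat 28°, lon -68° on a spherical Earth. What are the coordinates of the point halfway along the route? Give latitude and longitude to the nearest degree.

≈ lat 32°, lon -44°

Convert each endpoint to a unit vector on the sphere (x = cos φ cos λ, y = cos φ sin λ, z = sin φ).
The central angle between the endpoints is δ = arccos(p₁·p₂) ≈ 0.740 rad (42.4°).
Interpolate at f = 1/2 with slerp weights a = sin((1−f)δ)/sin δ ≈ 0.536, b = sin(fδ)/sin δ ≈ 0.536.
p = a·p₁ + b·p₂ ≈ (0.612, -0.589, 0.528); φ = arcsin(p_z) ≈ 31.87°, λ = atan2(p_y, p_x) ≈ -43.89°.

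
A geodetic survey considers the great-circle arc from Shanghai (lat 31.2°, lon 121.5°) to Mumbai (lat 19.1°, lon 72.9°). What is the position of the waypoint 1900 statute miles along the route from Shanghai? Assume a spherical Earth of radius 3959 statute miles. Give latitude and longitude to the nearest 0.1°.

Write both endpoints as unit vectors p₁, p₂ with components (cos φ cos λ, cos φ sin λ, sin φ).
The central angle between the endpoints is δ = arccos(p₁·p₂) ≈ 0.790 rad (45.2°). The total great-circle distance is δ·R ≈ 0.790 × 3959 ≈ 3127 mi, so the target fraction is f = 1900/3127 ≈ 0.608.
Interpolate at f ≈ 0.608 with slerp weights a = sin((1−f)δ)/sin δ ≈ 0.429, b = sin(fδ)/sin δ ≈ 0.650.
p = a·p₁ + b·p₂ ≈ (-0.011, 0.900, 0.435); φ = arcsin(p_z) ≈ 25.79°, λ = atan2(p_y, p_x) ≈ 90.71°.

≈ lat 25.8°, lon 90.7°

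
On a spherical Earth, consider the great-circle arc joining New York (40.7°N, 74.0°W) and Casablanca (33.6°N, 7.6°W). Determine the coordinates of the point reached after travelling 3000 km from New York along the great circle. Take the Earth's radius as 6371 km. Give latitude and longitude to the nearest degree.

≈ 42°N, 38°W

From cos δ = sin φ₁ sin φ₂ + cos φ₁ cos φ₂ cos Δλ, the central angle is δ ≈ 0.910 rad (52.1°). The total great-circle distance is δ·R ≈ 0.910 × 6371 ≈ 5798 km, so the target fraction is f = 3000/5798 ≈ 0.517.
Interpolate at f ≈ 0.517 with slerp weights a = sin((1−f)δ)/sin δ ≈ 0.539, b = sin(fδ)/sin δ ≈ 0.575.
p = a·p₁ + b·p₂ ≈ (0.587, -0.456, 0.669); φ = arcsin(p_z) ≈ 42.00°, λ = atan2(p_y, p_x) ≈ -37.83°.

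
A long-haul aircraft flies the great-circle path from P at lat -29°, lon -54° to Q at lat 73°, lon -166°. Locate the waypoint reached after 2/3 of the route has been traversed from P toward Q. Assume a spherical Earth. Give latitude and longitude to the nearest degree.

The haversine formula gives a central angle δ ≈ 2.164 rad (124.0°) between the endpoints.
Interpolate at f = 2/3 with slerp weights a = sin((1−f)δ)/sin δ ≈ 0.797, b = sin(fδ)/sin δ ≈ 1.197.
p = a·p₁ + b·p₂ ≈ (0.070, -0.648, 0.758); φ = arcsin(p_z) ≈ 49.29°, λ = atan2(p_y, p_x) ≈ -83.82°.

≈ lat 49°, lon -84°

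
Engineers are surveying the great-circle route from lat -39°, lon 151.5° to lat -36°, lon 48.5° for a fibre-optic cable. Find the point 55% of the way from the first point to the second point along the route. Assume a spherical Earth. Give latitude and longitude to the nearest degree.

From cos δ = sin φ₁ sin φ₂ + cos φ₁ cos φ₂ cos Δλ, the central angle is δ ≈ 1.340 rad (76.8°).
Interpolate at f = 0.55 with slerp weights a = sin((1−f)δ)/sin δ ≈ 0.583, b = sin(fδ)/sin δ ≈ 0.690.
p = a·p₁ + b·p₂ ≈ (-0.028, 0.634, -0.772); φ = arcsin(p_z) ≈ -50.58°, λ = atan2(p_y, p_x) ≈ 92.51°.

≈ lat -51°, lon 93°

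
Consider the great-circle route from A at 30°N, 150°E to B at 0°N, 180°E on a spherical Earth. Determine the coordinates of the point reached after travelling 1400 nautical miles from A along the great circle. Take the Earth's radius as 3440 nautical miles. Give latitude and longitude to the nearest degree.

≈ 14°N, 168°E

Write both endpoints as unit vectors p₁, p₂ with components (cos φ cos λ, cos φ sin λ, sin φ).
The central angle between the endpoints is δ = arccos(p₁·p₂) ≈ 0.723 rad (41.4°). The total great-circle distance is δ·R ≈ 0.723 × 3440 ≈ 2486 nmi, so the target fraction is f = 1400/2486 ≈ 0.563.
Interpolate at f ≈ 0.563 with slerp weights a = sin((1−f)δ)/sin δ ≈ 0.469, b = sin(fδ)/sin δ ≈ 0.598.
p = a·p₁ + b·p₂ ≈ (-0.951, 0.203, 0.235); φ = arcsin(p_z) ≈ 13.58°, λ = atan2(p_y, p_x) ≈ 167.93°.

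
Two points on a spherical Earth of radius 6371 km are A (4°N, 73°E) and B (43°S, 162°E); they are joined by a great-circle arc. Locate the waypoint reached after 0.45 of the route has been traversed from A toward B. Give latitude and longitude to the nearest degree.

≈ (23°S, 105°E)

Convert each endpoint to a unit vector on the sphere (x = cos φ cos λ, y = cos φ sin λ, z = sin φ).
The central angle between the endpoints is δ = arccos(p₁·p₂) ≈ 1.606 rad (92.0°).
Interpolate at f = 0.45 with slerp weights a = sin((1−f)δ)/sin δ ≈ 0.773, b = sin(fδ)/sin δ ≈ 0.662.
p = a·p₁ + b·p₂ ≈ (-0.235, 0.887, -0.397); φ = arcsin(p_z) ≈ -23.41°, λ = atan2(p_y, p_x) ≈ 104.82°.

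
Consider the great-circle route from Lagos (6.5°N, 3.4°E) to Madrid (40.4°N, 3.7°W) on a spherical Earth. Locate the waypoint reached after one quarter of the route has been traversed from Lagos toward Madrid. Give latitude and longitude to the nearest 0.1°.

The haversine formula gives a central angle δ ≈ 0.602 rad (34.5°) between the endpoints.
Interpolate at f = 1/4 with slerp weights a = sin((1−f)δ)/sin δ ≈ 0.770, b = sin(fδ)/sin δ ≈ 0.265.
p = a·p₁ + b·p₂ ≈ (0.965, 0.032, 0.259); φ = arcsin(p_z) ≈ 15.00°, λ = atan2(p_y, p_x) ≈ 1.92°.

≈ 15.0°N, 1.9°E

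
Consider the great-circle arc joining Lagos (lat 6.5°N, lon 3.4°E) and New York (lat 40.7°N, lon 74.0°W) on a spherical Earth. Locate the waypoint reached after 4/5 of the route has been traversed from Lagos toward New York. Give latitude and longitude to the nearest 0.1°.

Write both endpoints as unit vectors p₁, p₂ with components (cos φ cos λ, cos φ sin λ, sin φ).
The central angle between the endpoints is δ = arccos(p₁·p₂) ≈ 1.330 rad (76.2°).
Interpolate at f = 4/5 with slerp weights a = sin((1−f)δ)/sin δ ≈ 0.271, b = sin(fδ)/sin δ ≈ 0.900.
p = a·p₁ + b·p₂ ≈ (0.457, -0.640, 0.618); φ = arcsin(p_z) ≈ 38.15°, λ = atan2(p_y, p_x) ≈ -54.50°.

≈ lat 38.2°N, lon 54.5°W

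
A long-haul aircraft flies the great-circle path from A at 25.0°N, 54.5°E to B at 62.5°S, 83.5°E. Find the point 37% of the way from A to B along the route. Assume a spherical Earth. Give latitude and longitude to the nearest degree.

≈ 8°S, 62°E

Write both endpoints as unit vectors p₁, p₂ with components (cos φ cos λ, cos φ sin λ, sin φ).
The central angle between the endpoints is δ = arccos(p₁·p₂) ≈ 1.580 rad (90.5°).
Interpolate at f = 0.37 with slerp weights a = sin((1−f)δ)/sin δ ≈ 0.839, b = sin(fδ)/sin δ ≈ 0.552.
p = a·p₁ + b·p₂ ≈ (0.470, 0.872, -0.135); φ = arcsin(p_z) ≈ -7.75°, λ = atan2(p_y, p_x) ≈ 61.66°.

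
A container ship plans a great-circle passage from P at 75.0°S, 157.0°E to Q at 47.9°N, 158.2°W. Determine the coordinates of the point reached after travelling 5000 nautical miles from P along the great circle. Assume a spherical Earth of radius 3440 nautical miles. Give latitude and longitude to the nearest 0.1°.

Convert each endpoint to a unit vector on the sphere (x = cos φ cos λ, y = cos φ sin λ, z = sin φ).
The central angle between the endpoints is δ = arccos(p₁·p₂) ≈ 2.206 rad (126.4°). The total great-circle distance is δ·R ≈ 2.206 × 3440 ≈ 7590 nmi, so the target fraction is f = 5000/7590 ≈ 0.659.
Interpolate at f ≈ 0.659 with slerp weights a = sin((1−f)δ)/sin δ ≈ 0.850, b = sin(fδ)/sin δ ≈ 1.234.
p = a·p₁ + b·p₂ ≈ (-0.971, -0.221, 0.095); φ = arcsin(p_z) ≈ 5.45°, λ = atan2(p_y, p_x) ≈ -167.15°.

≈ 5.5°N, 167.2°W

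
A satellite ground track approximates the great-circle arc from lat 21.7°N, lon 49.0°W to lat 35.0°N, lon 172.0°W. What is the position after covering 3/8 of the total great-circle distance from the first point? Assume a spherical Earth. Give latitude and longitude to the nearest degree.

From cos δ = sin φ₁ sin φ₂ + cos φ₁ cos φ₂ cos Δλ, the central angle is δ ≈ 1.775 rad (101.7°).
Interpolate at f = 3/8 with slerp weights a = sin((1−f)δ)/sin δ ≈ 0.914, b = sin(fδ)/sin δ ≈ 0.631.
p = a·p₁ + b·p₂ ≈ (0.046, -0.713, 0.700); φ = arcsin(p_z) ≈ 44.40°, λ = atan2(p_y, p_x) ≈ -86.32°.

≈ lat 44°N, lon 86°W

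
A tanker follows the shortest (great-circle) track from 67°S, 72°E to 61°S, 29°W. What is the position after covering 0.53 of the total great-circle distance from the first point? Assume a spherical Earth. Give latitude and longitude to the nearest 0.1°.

Convert each endpoint to a unit vector on the sphere (x = cos φ cos λ, y = cos φ sin λ, z = sin φ).
The central angle between the endpoints is δ = arccos(p₁·p₂) ≈ 0.694 rad (39.7°).
Interpolate at f = 0.53 with slerp weights a = sin((1−f)δ)/sin δ ≈ 0.501, b = sin(fδ)/sin δ ≈ 0.562.
p = a·p₁ + b·p₂ ≈ (0.299, 0.054, -0.953); φ = arcsin(p_z) ≈ -72.32°, λ = atan2(p_y, p_x) ≈ 10.25°.

≈ 72.3°S, 10.2°E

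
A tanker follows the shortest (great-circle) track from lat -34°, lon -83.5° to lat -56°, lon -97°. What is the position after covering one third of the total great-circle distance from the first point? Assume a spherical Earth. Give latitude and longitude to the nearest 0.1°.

Convert each endpoint to a unit vector on the sphere (x = cos φ cos λ, y = cos φ sin λ, z = sin φ).
The central angle between the endpoints is δ = arccos(p₁·p₂) ≈ 0.417 rad (23.9°).
Interpolate at f = 1/3 with slerp weights a = sin((1−f)δ)/sin δ ≈ 0.678, b = sin(fδ)/sin δ ≈ 0.342.
p = a·p₁ + b·p₂ ≈ (0.040, -0.748, -0.662); φ = arcsin(p_z) ≈ -41.49°, λ = atan2(p_y, p_x) ≈ -86.92°.

≈ lat -41.5°, lon -86.9°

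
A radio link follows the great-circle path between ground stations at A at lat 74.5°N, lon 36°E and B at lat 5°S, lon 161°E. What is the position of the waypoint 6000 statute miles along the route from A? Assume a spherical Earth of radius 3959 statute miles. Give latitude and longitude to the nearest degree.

≈ lat 11°N, lon 157°E

Write both endpoints as unit vectors p₁, p₂ with components (cos φ cos λ, cos φ sin λ, sin φ).
The central angle between the endpoints is δ = arccos(p₁·p₂) ≈ 1.810 rad (103.7°). The total great-circle distance is δ·R ≈ 1.810 × 3959 ≈ 7165 mi, so the target fraction is f = 6000/7165 ≈ 0.837.
Interpolate at f ≈ 0.837 with slerp weights a = sin((1−f)δ)/sin δ ≈ 0.298, b = sin(fδ)/sin δ ≈ 1.028.
p = a·p₁ + b·p₂ ≈ (-0.903, 0.380, 0.198); φ = arcsin(p_z) ≈ 11.42°, λ = atan2(p_y, p_x) ≈ 157.18°.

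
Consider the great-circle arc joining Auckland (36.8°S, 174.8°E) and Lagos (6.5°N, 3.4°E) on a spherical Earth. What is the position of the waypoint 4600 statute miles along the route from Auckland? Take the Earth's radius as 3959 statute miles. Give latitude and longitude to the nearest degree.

The haversine formula gives a central angle δ ≈ 2.595 rad (148.7°) between the endpoints. The total great-circle distance is δ·R ≈ 2.595 × 3959 ≈ 10275 mi, so the target fraction is f = 4600/10275 ≈ 0.448.
Interpolate at f ≈ 0.448 with slerp weights a = sin((1−f)δ)/sin δ ≈ 1.907, b = sin(fδ)/sin δ ≈ 1.766.
p = a·p₁ + b·p₂ ≈ (0.231, 0.242, -0.942); φ = arcsin(p_z) ≈ -70.42°, λ = atan2(p_y, p_x) ≈ 46.35°.

≈ (70°S, 46°E)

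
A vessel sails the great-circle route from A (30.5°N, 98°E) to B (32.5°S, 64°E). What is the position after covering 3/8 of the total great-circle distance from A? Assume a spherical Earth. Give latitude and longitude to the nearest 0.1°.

Write both endpoints as unit vectors p₁, p₂ with components (cos φ cos λ, cos φ sin λ, sin φ).
The central angle between the endpoints is δ = arccos(p₁·p₂) ≈ 1.235 rad (70.7°).
Interpolate at f = 3/8 with slerp weights a = sin((1−f)δ)/sin δ ≈ 0.739, b = sin(fδ)/sin δ ≈ 0.473.
p = a·p₁ + b·p₂ ≈ (0.086, 0.989, 0.121); φ = arcsin(p_z) ≈ 6.93°, λ = atan2(p_y, p_x) ≈ 85.01°.

≈ (6.9°N, 85.0°E)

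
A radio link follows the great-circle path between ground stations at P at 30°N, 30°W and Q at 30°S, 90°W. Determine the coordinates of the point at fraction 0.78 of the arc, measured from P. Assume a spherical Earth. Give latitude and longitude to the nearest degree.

The haversine formula gives a central angle δ ≈ 1.445 rad (82.8°) between the endpoints.
Interpolate at f = 0.78 with slerp weights a = sin((1−f)δ)/sin δ ≈ 0.315, b = sin(fδ)/sin δ ≈ 0.910.
p = a·p₁ + b·p₂ ≈ (0.236, -0.925, -0.298); φ = arcsin(p_z) ≈ -17.32°, λ = atan2(p_y, p_x) ≈ -75.67°.

≈ 17°S, 76°W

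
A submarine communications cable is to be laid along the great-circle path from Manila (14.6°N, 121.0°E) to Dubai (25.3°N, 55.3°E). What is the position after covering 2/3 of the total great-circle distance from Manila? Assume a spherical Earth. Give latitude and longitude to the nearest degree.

Write both endpoints as unit vectors p₁, p₂ with components (cos φ cos λ, cos φ sin λ, sin φ).
The central angle between the endpoints is δ = arccos(p₁·p₂) ≈ 1.084 rad (62.1°).
Interpolate at f = 2/3 with slerp weights a = sin((1−f)δ)/sin δ ≈ 0.400, b = sin(fδ)/sin δ ≈ 0.748.
p = a·p₁ + b·p₂ ≈ (0.186, 0.888, 0.421); φ = arcsin(p_z) ≈ 24.87°, λ = atan2(p_y, p_x) ≈ 78.18°.

≈ 25°N, 78°E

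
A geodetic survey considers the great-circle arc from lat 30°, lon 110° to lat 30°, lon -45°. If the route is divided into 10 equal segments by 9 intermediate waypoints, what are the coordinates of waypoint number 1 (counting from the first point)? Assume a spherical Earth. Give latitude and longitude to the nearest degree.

The haversine formula gives a central angle δ ≈ 2.015 rad (115.5°) between the endpoints.
Interpolate at f = 1/10 with slerp weights a = sin((1−f)δ)/sin δ ≈ 1.075, b = sin(fδ)/sin δ ≈ 0.222.
p = a·p₁ + b·p₂ ≈ (-0.183, 0.739, 0.648); φ = arcsin(p_z) ≈ 40.42°, λ = atan2(p_y, p_x) ≈ 103.88°.

≈ lat 40°, lon 104°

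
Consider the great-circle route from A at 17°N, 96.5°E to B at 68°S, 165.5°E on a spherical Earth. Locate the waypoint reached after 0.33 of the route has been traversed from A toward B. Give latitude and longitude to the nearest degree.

≈ 13°S, 108°E

Convert each endpoint to a unit vector on the sphere (x = cos φ cos λ, y = cos φ sin λ, z = sin φ).
The central angle between the endpoints is δ = arccos(p₁·p₂) ≈ 1.714 rad (98.2°).
Interpolate at f = 0.33 with slerp weights a = sin((1−f)δ)/sin δ ≈ 0.922, b = sin(fδ)/sin δ ≈ 0.541.
p = a·p₁ + b·p₂ ≈ (-0.296, 0.926, -0.233); φ = arcsin(p_z) ≈ -13.45°, λ = atan2(p_y, p_x) ≈ 107.73°.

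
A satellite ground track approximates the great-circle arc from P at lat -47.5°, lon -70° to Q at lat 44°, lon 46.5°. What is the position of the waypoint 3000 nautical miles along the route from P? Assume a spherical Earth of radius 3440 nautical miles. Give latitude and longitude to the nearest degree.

Convert each endpoint to a unit vector on the sphere (x = cos φ cos λ, y = cos φ sin λ, z = sin φ).
The central angle between the endpoints is δ = arccos(p₁·p₂) ≈ 2.388 rad (136.8°). The total great-circle distance is δ·R ≈ 2.388 × 3440 ≈ 8214 nmi, so the target fraction is f = 3000/8214 ≈ 0.365.
Interpolate at f ≈ 0.365 with slerp weights a = sin((1−f)δ)/sin δ ≈ 1.459, b = sin(fδ)/sin δ ≈ 1.119.
p = a·p₁ + b·p₂ ≈ (0.891, -0.342, -0.298); φ = arcsin(p_z) ≈ -17.36°, λ = atan2(p_y, p_x) ≈ -21.02°.

≈ lat -17°, lon -21°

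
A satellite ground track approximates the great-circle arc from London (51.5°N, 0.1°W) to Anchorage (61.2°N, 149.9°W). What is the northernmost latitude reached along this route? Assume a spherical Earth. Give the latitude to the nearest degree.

≈ 80°N

The great circle lies in the plane with unit normal n̂ = (p₁ × p₂)/|p₁ × p₂|.
Here n̂_z ≈ -0.167; the vertex latitude is φ_max = arccos|n̂_z| ≈ 80.4°.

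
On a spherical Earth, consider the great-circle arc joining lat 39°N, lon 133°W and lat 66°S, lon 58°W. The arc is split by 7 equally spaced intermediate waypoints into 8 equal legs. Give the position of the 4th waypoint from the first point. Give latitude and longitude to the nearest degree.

Convert each endpoint to a unit vector on the sphere (x = cos φ cos λ, y = cos φ sin λ, z = sin φ).
The central angle between the endpoints is δ = arccos(p₁·p₂) ≈ 2.086 rad (119.5°).
Interpolate at f = 4/8 with slerp weights a = sin((1−f)δ)/sin δ ≈ 0.993, b = sin(fδ)/sin δ ≈ 0.993.
p = a·p₁ + b·p₂ ≈ (-0.312, -0.907, -0.282); φ = arcsin(p_z) ≈ -16.40°, λ = atan2(p_y, p_x) ≈ -109.00°.

≈ lat 16°S, lon 109°W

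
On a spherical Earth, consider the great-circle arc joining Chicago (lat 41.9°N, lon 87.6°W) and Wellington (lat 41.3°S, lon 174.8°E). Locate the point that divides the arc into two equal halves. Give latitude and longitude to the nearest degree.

≈ lat 0°N, lon 137°W

Convert each endpoint to a unit vector on the sphere (x = cos φ cos λ, y = cos φ sin λ, z = sin φ).
The central angle between the endpoints is δ = arccos(p₁·p₂) ≈ 2.111 rad (121.0°).
Interpolate at f = 1/2 with slerp weights a = sin((1−f)δ)/sin δ ≈ 1.015, b = sin(fδ)/sin δ ≈ 1.015.
p = a·p₁ + b·p₂ ≈ (-0.728, -0.686, 0.008); φ = arcsin(p_z) ≈ 0.46°, λ = atan2(p_y, p_x) ≈ -136.70°.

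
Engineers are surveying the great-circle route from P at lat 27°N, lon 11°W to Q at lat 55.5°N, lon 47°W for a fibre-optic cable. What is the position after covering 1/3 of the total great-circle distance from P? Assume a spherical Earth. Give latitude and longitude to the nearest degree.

Convert each endpoint to a unit vector on the sphere (x = cos φ cos λ, y = cos φ sin λ, z = sin φ).
The central angle between the endpoints is δ = arccos(p₁·p₂) ≈ 0.672 rad (38.5°).
Interpolate at f = 1/3 with slerp weights a = sin((1−f)δ)/sin δ ≈ 0.696, b = sin(fδ)/sin δ ≈ 0.357.
p = a·p₁ + b·p₂ ≈ (0.746, -0.266, 0.610); φ = arcsin(p_z) ≈ 37.59°, λ = atan2(p_y, p_x) ≈ -19.62°.

≈ lat 38°N, lon 20°W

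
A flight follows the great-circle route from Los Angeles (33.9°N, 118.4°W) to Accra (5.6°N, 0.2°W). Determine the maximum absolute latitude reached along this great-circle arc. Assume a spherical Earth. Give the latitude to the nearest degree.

≈ 39°N

The great circle lies in the plane with unit normal n̂ = (p₁ × p₂)/|p₁ × p₂|.
Here n̂_z ≈ +0.773; the vertex latitude is φ_max = arccos|n̂_z| ≈ 39.4°.
Check via Clairaut: cos φ_max = |cos φ₁| · sin C = cos(33.9°)·sin(68.6°) ≈ 0.773, again giving ≈ 39.4°.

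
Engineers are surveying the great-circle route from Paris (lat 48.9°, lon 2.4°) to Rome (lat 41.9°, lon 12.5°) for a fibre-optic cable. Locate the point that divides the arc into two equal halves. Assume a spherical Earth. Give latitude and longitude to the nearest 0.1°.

≈ lat 45.5°, lon 7.8°

The haversine formula gives a central angle δ ≈ 0.174 rad (9.9°) between the endpoints.
Interpolate at f = 1/2 with slerp weights a = sin((1−f)δ)/sin δ ≈ 0.502, b = sin(fδ)/sin δ ≈ 0.502.
p = a·p₁ + b·p₂ ≈ (0.694, 0.095, 0.713); φ = arcsin(p_z) ≈ 45.51°, λ = atan2(p_y, p_x) ≈ 7.76°.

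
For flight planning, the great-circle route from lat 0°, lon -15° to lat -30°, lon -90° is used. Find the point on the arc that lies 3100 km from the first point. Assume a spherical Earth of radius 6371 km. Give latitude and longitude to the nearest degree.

≈ lat -14°, lon -39°

From cos δ = sin φ₁ sin φ₂ + cos φ₁ cos φ₂ cos Δλ, the central angle is δ ≈ 1.345 rad (77.0°). The total great-circle distance is δ·R ≈ 1.345 × 6371 ≈ 8567 km, so the target fraction is f = 3100/8567 ≈ 0.362.
Interpolate at f ≈ 0.362 with slerp weights a = sin((1−f)δ)/sin δ ≈ 0.776, b = sin(fδ)/sin δ ≈ 0.480.
p = a·p₁ + b·p₂ ≈ (0.750, -0.616, -0.240); φ = arcsin(p_z) ≈ -13.88°, λ = atan2(p_y, p_x) ≈ -39.42°.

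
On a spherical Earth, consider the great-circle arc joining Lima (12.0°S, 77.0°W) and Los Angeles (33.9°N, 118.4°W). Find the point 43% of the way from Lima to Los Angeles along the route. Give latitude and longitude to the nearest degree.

Write both endpoints as unit vectors p₁, p₂ with components (cos φ cos λ, cos φ sin λ, sin φ).
The central angle between the endpoints is δ = arccos(p₁·p₂) ≈ 1.055 rad (60.5°).
Interpolate at f = 0.43 with slerp weights a = sin((1−f)δ)/sin δ ≈ 0.650, b = sin(fδ)/sin δ ≈ 0.504.
p = a·p₁ + b·p₂ ≈ (-0.056, -0.988, 0.146); φ = arcsin(p_z) ≈ 8.38°, λ = atan2(p_y, p_x) ≈ -93.23°.

≈ (8°N, 93°W)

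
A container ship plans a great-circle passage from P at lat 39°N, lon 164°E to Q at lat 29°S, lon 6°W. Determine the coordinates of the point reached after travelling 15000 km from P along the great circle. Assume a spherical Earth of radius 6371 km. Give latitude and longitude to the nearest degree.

Convert each endpoint to a unit vector on the sphere (x = cos φ cos λ, y = cos φ sin λ, z = sin φ).
The central angle between the endpoints is δ = arccos(p₁·p₂) ≈ 2.915 rad (167.0°). The total great-circle distance is δ·R ≈ 2.915 × 6371 ≈ 18573 km, so the target fraction is f = 15000/18573 ≈ 0.808.
Interpolate at f ≈ 0.808 with slerp weights a = sin((1−f)δ)/sin δ ≈ 2.369, b = sin(fδ)/sin δ ≈ 3.156.
p = a·p₁ + b·p₂ ≈ (0.975, 0.219, -0.039); φ = arcsin(p_z) ≈ -2.23°, λ = atan2(p_y, p_x) ≈ 12.66°.

≈ lat 2°S, lon 13°E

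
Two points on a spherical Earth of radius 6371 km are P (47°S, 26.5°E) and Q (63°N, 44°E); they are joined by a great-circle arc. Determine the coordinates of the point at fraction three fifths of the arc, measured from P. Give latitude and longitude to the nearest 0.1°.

≈ (19.1°N, 34.7°E)

Convert each endpoint to a unit vector on the sphere (x = cos φ cos λ, y = cos φ sin λ, z = sin φ).
The central angle between the endpoints is δ = arccos(p₁·p₂) ≈ 1.935 rad (110.9°).
Interpolate at f = 3/5 with slerp weights a = sin((1−f)δ)/sin δ ≈ 0.748, b = sin(fδ)/sin δ ≈ 0.982.
p = a·p₁ + b·p₂ ≈ (0.777, 0.537, 0.328); φ = arcsin(p_z) ≈ 19.12°, λ = atan2(p_y, p_x) ≈ 34.65°.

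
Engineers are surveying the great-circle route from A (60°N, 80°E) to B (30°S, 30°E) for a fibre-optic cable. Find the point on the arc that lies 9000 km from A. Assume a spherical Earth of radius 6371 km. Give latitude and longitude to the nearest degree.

≈ (13°S, 37°E)

Convert each endpoint to a unit vector on the sphere (x = cos φ cos λ, y = cos φ sin λ, z = sin φ).
The central angle between the endpoints is δ = arccos(p₁·p₂) ≈ 1.726 rad (98.9°). The total great-circle distance is δ·R ≈ 1.726 × 6371 ≈ 10997 km, so the target fraction is f = 9000/10997 ≈ 0.818.
Interpolate at f ≈ 0.818 with slerp weights a = sin((1−f)δ)/sin δ ≈ 0.312, b = sin(fδ)/sin δ ≈ 1.000.
p = a·p₁ + b·p₂ ≈ (0.777, 0.586, -0.229); φ = arcsin(p_z) ≈ -13.27°, λ = atan2(p_y, p_x) ≈ 37.05°.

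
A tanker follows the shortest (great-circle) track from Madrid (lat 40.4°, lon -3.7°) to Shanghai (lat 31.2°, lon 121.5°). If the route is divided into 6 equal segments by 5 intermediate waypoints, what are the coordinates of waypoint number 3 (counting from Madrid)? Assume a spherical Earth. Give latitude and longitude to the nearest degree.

≈ lat 57°, lon 65°

Write both endpoints as unit vectors p₁, p₂ with components (cos φ cos λ, cos φ sin λ, sin φ).
The central angle between the endpoints is δ = arccos(p₁·p₂) ≈ 1.611 rad (92.3°).
Interpolate at f = 3/6 with slerp weights a = sin((1−f)δ)/sin δ ≈ 0.722, b = sin(fδ)/sin δ ≈ 0.722.
p = a·p₁ + b·p₂ ≈ (0.226, 0.491, 0.841); φ = arcsin(p_z) ≈ 57.30°, λ = atan2(p_y, p_x) ≈ 65.29°.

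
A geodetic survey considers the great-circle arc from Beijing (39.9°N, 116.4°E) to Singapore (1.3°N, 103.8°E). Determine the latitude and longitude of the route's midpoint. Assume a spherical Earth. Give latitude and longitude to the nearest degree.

From cos δ = sin φ₁ sin φ₂ + cos φ₁ cos φ₂ cos Δλ, the central angle is δ ≈ 0.703 rad (40.3°).
Interpolate at f = 1/2 with slerp weights a = sin((1−f)δ)/sin δ ≈ 0.533, b = sin(fδ)/sin δ ≈ 0.533.
p = a·p₁ + b·p₂ ≈ (-0.309, 0.883, 0.354); φ = arcsin(p_z) ≈ 20.71°, λ = atan2(p_y, p_x) ≈ 109.27°.

≈ (21°N, 109°E)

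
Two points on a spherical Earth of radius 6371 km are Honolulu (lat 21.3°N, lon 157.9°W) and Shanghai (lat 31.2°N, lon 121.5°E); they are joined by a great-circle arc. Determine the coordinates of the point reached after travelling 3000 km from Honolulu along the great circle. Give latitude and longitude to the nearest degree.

≈ lat 31°N, lon 174°E

From cos δ = sin φ₁ sin φ₂ + cos φ₁ cos φ₂ cos Δλ, the central angle is δ ≈ 1.247 rad (71.4°). The total great-circle distance is δ·R ≈ 1.247 × 6371 ≈ 7944 km, so the target fraction is f = 3000/7944 ≈ 0.378.
Interpolate at f ≈ 0.378 with slerp weights a = sin((1−f)δ)/sin δ ≈ 0.739, b = sin(fδ)/sin δ ≈ 0.479.
p = a·p₁ + b·p₂ ≈ (-0.852, 0.090, 0.516); φ = arcsin(p_z) ≈ 31.08°, λ = atan2(p_y, p_x) ≈ 173.96°.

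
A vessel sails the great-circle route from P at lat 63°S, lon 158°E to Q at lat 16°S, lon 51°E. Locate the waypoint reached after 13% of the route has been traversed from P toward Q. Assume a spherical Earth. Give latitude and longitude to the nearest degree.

Convert each endpoint to a unit vector on the sphere (x = cos φ cos λ, y = cos φ sin λ, z = sin φ).
The central angle between the endpoints is δ = arccos(p₁·p₂) ≈ 1.453 rad (83.2°).
Interpolate at f = 0.13 with slerp weights a = sin((1−f)δ)/sin δ ≈ 0.960, b = sin(fδ)/sin δ ≈ 0.189.
p = a·p₁ + b·p₂ ≈ (-0.290, 0.304, -0.907); φ = arcsin(p_z) ≈ -65.15°, λ = atan2(p_y, p_x) ≈ 133.58°.

≈ lat 65°S, lon 134°E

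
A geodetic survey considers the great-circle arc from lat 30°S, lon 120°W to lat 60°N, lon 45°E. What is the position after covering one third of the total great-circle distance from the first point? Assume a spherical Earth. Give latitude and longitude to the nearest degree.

Write both endpoints as unit vectors p₁, p₂ with components (cos φ cos λ, cos φ sin λ, sin φ).
The central angle between the endpoints is δ = arccos(p₁·p₂) ≈ 2.589 rad (148.4°).
Interpolate at f = 1/3 with slerp weights a = sin((1−f)δ)/sin δ ≈ 1.883, b = sin(fδ)/sin δ ≈ 1.448.
p = a·p₁ + b·p₂ ≈ (-0.303, -0.900, 0.313); φ = arcsin(p_z) ≈ 18.22°, λ = atan2(p_y, p_x) ≈ -108.62°.

≈ lat 18°N, lon 109°W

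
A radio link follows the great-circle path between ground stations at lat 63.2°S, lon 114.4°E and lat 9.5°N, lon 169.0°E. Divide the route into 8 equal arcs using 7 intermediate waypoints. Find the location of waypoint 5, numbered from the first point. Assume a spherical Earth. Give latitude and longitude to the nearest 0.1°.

≈ lat 19.6°S, lon 157.2°E

Write both endpoints as unit vectors p₁, p₂ with components (cos φ cos λ, cos φ sin λ, sin φ).
The central angle between the endpoints is δ = arccos(p₁·p₂) ≈ 1.460 rad (83.7°).
Interpolate at f = 5/8 with slerp weights a = sin((1−f)δ)/sin δ ≈ 0.524, b = sin(fδ)/sin δ ≈ 0.796.
p = a·p₁ + b·p₂ ≈ (-0.868, 0.365, -0.336); φ = arcsin(p_z) ≈ -19.65°, λ = atan2(p_y, p_x) ≈ 157.20°.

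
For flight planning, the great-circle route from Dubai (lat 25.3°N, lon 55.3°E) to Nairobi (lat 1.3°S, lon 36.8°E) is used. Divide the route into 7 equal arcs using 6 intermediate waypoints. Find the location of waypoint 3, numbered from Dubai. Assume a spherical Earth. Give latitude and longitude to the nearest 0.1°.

Write both endpoints as unit vectors p₁, p₂ with components (cos φ cos λ, cos φ sin λ, sin φ).
The central angle between the endpoints is δ = arccos(p₁·p₂) ≈ 0.560 rad (32.1°).
Interpolate at f = 3/7 with slerp weights a = sin((1−f)δ)/sin δ ≈ 0.592, b = sin(fδ)/sin δ ≈ 0.447.
p = a·p₁ + b·p₂ ≈ (0.663, 0.708, 0.243); φ = arcsin(p_z) ≈ 14.06°, λ = atan2(p_y, p_x) ≈ 46.89°.

≈ lat 14.1°N, lon 46.9°E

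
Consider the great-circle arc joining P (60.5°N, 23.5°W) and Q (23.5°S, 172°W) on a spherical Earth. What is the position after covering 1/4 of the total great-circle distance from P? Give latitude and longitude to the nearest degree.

≈ (66°N, 105°W)

The haversine formula gives a central angle δ ≈ 2.392 rad (137.1°) between the endpoints.
Interpolate at f = 1/4 with slerp weights a = sin((1−f)δ)/sin δ ≈ 1.432, b = sin(fδ)/sin δ ≈ 0.827.
p = a·p₁ + b·p₂ ≈ (-0.104, -0.387, 0.916); φ = arcsin(p_z) ≈ 66.40°, λ = atan2(p_y, p_x) ≈ -105.08°.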